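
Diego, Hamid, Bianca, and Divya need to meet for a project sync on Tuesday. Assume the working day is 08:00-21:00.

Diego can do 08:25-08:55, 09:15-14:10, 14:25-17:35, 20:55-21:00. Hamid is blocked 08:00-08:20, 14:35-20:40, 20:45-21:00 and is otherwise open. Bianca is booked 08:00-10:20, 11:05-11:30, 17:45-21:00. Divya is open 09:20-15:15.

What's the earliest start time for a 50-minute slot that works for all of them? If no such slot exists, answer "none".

Diego free: 08:25-08:55, 09:15-14:10, 14:25-17:35, 20:55-21:00.
Hamid free: 08:20-14:35, 20:40-20:45 (invert busy blocks within the working day).
Bianca free: 10:20-11:05, 11:30-17:45 (invert busy blocks within the working day).
Divya free: 09:20-15:15.
Diego ∩ Hamid: 08:25-08:55, 09:15-14:10, 14:25-14:35.
Diego ∩ Hamid ∩ Bianca: 10:20-11:05, 11:30-14:10, 14:25-14:35.
Diego ∩ Hamid ∩ Bianca ∩ Divya: 10:20-11:05, 11:30-14:10, 14:25-14:35.
The first common window of at least 50 minutes is 11:30-14:10, so the earliest start is 11:30.

11:30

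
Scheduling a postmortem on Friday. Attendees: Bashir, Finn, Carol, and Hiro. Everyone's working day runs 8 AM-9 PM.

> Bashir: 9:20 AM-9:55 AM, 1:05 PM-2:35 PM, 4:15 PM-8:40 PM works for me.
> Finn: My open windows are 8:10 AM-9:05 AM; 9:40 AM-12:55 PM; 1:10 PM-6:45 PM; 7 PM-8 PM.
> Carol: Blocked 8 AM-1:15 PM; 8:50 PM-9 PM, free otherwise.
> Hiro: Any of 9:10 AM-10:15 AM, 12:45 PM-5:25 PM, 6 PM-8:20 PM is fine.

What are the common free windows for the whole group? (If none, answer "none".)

13:15-14:35, 16:15-17:25, 18:00-18:45, 19:00-20:00

Bashir free: 09:20-09:55, 13:05-14:35, 16:15-20:40.
Finn free: 08:10-09:05, 09:40-12:55, 13:10-18:45, 19:00-20:00.
Carol free: 13:15-20:50 (invert busy blocks within the working day).
Hiro free: 09:10-10:15, 12:45-17:25, 18:00-20:20.
Bashir ∩ Finn: 09:40-09:55, 13:10-14:35, 16:15-18:45, 19:00-20:00.
Bashir ∩ Finn ∩ Carol: 13:15-14:35, 16:15-18:45, 19:00-20:00.
Bashir ∩ Finn ∩ Carol ∩ Hiro: 13:15-14:35, 16:15-17:25, 18:00-18:45, 19:00-20:00.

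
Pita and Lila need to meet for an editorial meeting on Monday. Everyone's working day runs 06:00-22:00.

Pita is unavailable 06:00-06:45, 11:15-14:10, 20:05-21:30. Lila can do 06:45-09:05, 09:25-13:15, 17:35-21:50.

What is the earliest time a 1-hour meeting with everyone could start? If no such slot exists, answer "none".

06:45

Pita free: 06:45-11:15, 14:10-20:05, 21:30-22:00 (invert busy blocks within the working day).
Lila free: 06:45-09:05, 09:25-13:15, 17:35-21:50.
Pita ∩ Lila: 06:45-09:05, 09:25-11:15, 17:35-20:05, 21:30-21:50.
The first common window of at least 60 minutes is 06:45-09:05, so the earliest start is 06:45.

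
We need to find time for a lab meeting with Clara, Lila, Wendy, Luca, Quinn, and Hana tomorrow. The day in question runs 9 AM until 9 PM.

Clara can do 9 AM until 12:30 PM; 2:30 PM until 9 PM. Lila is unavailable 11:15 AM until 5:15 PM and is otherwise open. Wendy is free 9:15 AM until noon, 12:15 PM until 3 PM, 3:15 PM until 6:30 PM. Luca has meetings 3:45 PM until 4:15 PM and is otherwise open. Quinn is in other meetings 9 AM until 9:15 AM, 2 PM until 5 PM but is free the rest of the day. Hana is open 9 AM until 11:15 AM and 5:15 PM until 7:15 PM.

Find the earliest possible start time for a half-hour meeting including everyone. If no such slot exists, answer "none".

Clara free: 09:00-12:30, 14:30-21:00.
Lila free: 09:00-11:15, 17:15-21:00 (invert busy blocks within the working day).
Wendy free: 09:15-12:00, 12:15-15:00, 15:15-18:30.
Luca free: 09:00-15:45, 16:15-21:00 (invert busy blocks within the working day).
Quinn free: 09:15-14:00, 17:00-21:00 (invert busy blocks within the working day).
Hana free: 09:00-11:15, 17:15-19:15.
Clara ∩ Lila: 09:00-11:15, 17:15-21:00.
Clara ∩ Lila ∩ Wendy: 09:15-11:15, 17:15-18:30.
Clara ∩ Lila ∩ Wendy ∩ Luca: 09:15-11:15, 17:15-18:30.
Clara ∩ Lila ∩ Wendy ∩ Luca ∩ Quinn: 09:15-11:15, 17:15-18:30.
Clara ∩ Lila ∩ Wendy ∩ Luca ∩ Quinn ∩ Hana: 09:15-11:15, 17:15-18:30.
So the common availability across everyone is 09:15-11:15, 17:15-18:30.
The first common window of at least 30 minutes is 09:15-11:15, so the earliest start is 09:15.

09:15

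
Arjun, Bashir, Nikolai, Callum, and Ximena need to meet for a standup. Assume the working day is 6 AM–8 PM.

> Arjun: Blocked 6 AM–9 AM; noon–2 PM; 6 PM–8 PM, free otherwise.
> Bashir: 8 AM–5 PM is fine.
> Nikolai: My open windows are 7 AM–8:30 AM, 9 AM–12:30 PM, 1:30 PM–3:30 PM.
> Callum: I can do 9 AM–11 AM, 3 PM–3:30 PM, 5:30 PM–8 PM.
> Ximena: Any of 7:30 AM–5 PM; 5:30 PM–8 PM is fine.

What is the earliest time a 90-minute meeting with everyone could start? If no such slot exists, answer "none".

Arjun free: 09:00-12:00, 14:00-18:00 (invert busy blocks within the working day).
Bashir free: 08:00-17:00.
Nikolai free: 07:00-08:30, 09:00-12:30, 13:30-15:30.
Callum free: 09:00-11:00, 15:00-15:30, 17:30-20:00.
Ximena free: 07:30-17:00, 17:30-20:00.
Arjun ∩ Bashir: 09:00-12:00, 14:00-17:00.
Arjun ∩ Bashir ∩ Nikolai: 09:00-12:00, 14:00-15:30.
Arjun ∩ Bashir ∩ Nikolai ∩ Callum: 09:00-11:00, 15:00-15:30.
Arjun ∩ Bashir ∩ Nikolai ∩ Callum ∩ Ximena: 09:00-11:00, 15:00-15:30.
Those are the intersection windows.
The first common window of at least 90 minutes is 09:00-11:00, so the earliest start is 09:00.

09:00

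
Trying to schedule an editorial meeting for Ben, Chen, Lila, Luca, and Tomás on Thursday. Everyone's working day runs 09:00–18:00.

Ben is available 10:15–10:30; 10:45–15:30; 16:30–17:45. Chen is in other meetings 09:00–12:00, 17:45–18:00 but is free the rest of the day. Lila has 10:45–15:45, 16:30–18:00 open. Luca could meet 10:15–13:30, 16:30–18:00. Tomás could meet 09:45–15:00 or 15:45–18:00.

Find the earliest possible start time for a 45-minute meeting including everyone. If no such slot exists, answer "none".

12:00

Ben free: 10:15-10:30, 10:45-15:30, 16:30-17:45.
Chen free: 12:00-17:45 (invert busy blocks within the working day).
Lila free: 10:45-15:45, 16:30-18:00.
Luca free: 10:15-13:30, 16:30-18:00.
Tomás free: 09:45-15:00, 15:45-18:00.
Ben ∩ Chen: 12:00-15:30, 16:30-17:45.
Ben ∩ Chen ∩ Lila: 12:00-15:30, 16:30-17:45.
Ben ∩ Chen ∩ Lila ∩ Luca: 12:00-13:30, 16:30-17:45.
Ben ∩ Chen ∩ Lila ∩ Luca ∩ Tomás: 12:00-13:30, 16:30-17:45.
The first common window of at least 45 minutes is 12:00-13:30, so the earliest start is 12:00.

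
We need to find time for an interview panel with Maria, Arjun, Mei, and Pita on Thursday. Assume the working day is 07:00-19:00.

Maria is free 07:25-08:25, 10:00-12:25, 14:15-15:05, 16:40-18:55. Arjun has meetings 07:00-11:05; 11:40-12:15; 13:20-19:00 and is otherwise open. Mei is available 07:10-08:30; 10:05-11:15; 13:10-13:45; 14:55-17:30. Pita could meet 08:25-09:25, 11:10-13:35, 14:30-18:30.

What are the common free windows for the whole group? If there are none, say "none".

Maria free: 07:25-08:25, 10:00-12:25, 14:15-15:05, 16:40-18:55.
Arjun free: 11:05-11:40, 12:15-13:20 (invert busy blocks within the working day).
Mei free: 07:10-08:30, 10:05-11:15, 13:10-13:45, 14:55-17:30.
Pita free: 08:25-09:25, 11:10-13:35, 14:30-18:30.
Maria ∩ Arjun: 11:05-11:40, 12:15-12:25.
Maria ∩ Arjun ∩ Mei: 11:05-11:15.
Maria ∩ Arjun ∩ Mei ∩ Pita: 11:10-11:15.

11:10-11:15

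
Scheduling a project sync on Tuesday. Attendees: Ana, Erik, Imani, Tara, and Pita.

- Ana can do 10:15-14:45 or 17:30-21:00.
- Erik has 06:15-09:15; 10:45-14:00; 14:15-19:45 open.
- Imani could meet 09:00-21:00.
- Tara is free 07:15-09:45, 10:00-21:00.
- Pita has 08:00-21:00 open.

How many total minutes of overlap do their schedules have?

360

Ana ∩ Erik: 10:45-14:00, 14:15-14:45, 17:30-19:45.
Ana ∩ Erik ∩ Imani: 10:45-14:00, 14:15-14:45, 17:30-19:45.
Ana ∩ Erik ∩ Imani ∩ Tara: 10:45-14:00, 14:15-14:45, 17:30-19:45.
Ana ∩ Erik ∩ Imani ∩ Tara ∩ Pita: 10:45-14:00, 14:15-14:45, 17:30-19:45.
Summing the common windows: 195 + 30 + 135 = 360 minutes.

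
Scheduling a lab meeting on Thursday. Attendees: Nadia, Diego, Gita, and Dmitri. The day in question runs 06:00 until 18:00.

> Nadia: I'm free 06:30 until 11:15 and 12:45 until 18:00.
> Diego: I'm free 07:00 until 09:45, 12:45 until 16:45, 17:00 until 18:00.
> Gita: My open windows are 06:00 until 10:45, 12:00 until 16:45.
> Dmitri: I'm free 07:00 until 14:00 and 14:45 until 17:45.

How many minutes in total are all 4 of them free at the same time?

360

Nadia ∩ Diego: 07:00-09:45, 12:45-16:45, 17:00-18:00.
Nadia ∩ Diego ∩ Gita: 07:00-09:45, 12:45-16:45.
Nadia ∩ Diego ∩ Gita ∩ Dmitri: 07:00-09:45, 12:45-14:00, 14:45-16:45.
So the common availability across everyone is 07:00-09:45, 12:45-14:00, 14:45-16:45.
Summing the common windows: 165 + 75 + 120 = 360 minutes.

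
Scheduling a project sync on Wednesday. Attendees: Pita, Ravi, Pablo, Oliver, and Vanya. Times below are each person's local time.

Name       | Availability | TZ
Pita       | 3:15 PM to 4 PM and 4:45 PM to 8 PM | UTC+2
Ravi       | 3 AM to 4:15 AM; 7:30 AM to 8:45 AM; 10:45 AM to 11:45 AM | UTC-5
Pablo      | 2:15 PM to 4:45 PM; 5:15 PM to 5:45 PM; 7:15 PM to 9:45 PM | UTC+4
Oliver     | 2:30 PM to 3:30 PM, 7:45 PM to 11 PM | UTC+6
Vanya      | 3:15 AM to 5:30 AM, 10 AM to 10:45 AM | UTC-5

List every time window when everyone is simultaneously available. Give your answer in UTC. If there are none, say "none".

none

Pita in UTC: 13:15-14:00, 14:45-18:00 (subtract 2h to convert from UTC+2).
Ravi in UTC: 08:00-09:15, 12:30-13:45, 15:45-16:45 (add 5h to convert from UTC-5).
Pablo in UTC: 10:15-12:45, 13:15-13:45, 15:15-17:45 (subtract 4h to convert from UTC+4).
Oliver in UTC: 08:30-09:30, 13:45-17:00 (subtract 6h to convert from UTC+6).
Vanya in UTC: 08:15-10:30, 15:00-15:45 (add 5h to convert from UTC-5).
Pita ∩ Ravi: 13:15-13:45, 15:45-16:45.
Pita ∩ Ravi ∩ Pablo: 13:15-13:45, 15:45-16:45.
Pita ∩ Ravi ∩ Pablo ∩ Oliver: 15:45-16:45.
Pita ∩ Ravi ∩ Pablo ∩ Oliver ∩ Vanya: ∅.
There is no time when everyone is free.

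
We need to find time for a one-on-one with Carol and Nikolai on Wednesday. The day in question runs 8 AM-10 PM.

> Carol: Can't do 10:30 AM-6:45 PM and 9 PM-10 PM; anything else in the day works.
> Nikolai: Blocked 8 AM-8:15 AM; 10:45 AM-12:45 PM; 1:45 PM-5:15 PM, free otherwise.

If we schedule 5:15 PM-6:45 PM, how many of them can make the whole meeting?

1

Carol free: 08:00-10:30, 18:45-21:00 (invert busy blocks within the working day).
Nikolai free: 08:15-10:45, 12:45-13:45, 17:15-22:00 (invert busy blocks within the working day).
Nikolai can make the full 17:15-18:45 slot — that's 1.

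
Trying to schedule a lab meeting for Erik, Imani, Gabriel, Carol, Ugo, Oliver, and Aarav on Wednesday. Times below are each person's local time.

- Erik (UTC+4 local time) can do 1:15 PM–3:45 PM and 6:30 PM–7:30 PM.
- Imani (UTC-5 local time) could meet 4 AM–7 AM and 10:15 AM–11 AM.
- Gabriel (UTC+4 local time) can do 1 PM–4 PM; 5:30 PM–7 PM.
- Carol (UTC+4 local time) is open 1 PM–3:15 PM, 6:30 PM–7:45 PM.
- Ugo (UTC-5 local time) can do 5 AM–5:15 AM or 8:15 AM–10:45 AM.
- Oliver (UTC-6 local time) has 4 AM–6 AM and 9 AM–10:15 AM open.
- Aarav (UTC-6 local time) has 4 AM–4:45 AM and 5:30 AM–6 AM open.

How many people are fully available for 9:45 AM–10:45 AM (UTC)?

4

Erik in UTC: 09:15-11:45, 14:30-15:30 (subtract 4h to convert from UTC+4).
Imani in UTC: 09:00-12:00, 15:15-16:00 (add 5h to convert from UTC-5).
Gabriel in UTC: 09:00-12:00, 13:30-15:00 (subtract 4h to convert from UTC+4).
Carol in UTC: 09:00-11:15, 14:30-15:45 (subtract 4h to convert from UTC+4).
Ugo in UTC: 10:00-10:15, 13:15-15:45 (add 5h to convert from UTC-5).
Oliver in UTC: 10:00-12:00, 15:00-16:15 (add 6h to convert from UTC-6).
Aarav in UTC: 10:00-10:45, 11:30-12:00 (add 6h to convert from UTC-6).
Erik, Imani, Gabriel, and Carol can make the full 09:45-10:45 slot — that's 4.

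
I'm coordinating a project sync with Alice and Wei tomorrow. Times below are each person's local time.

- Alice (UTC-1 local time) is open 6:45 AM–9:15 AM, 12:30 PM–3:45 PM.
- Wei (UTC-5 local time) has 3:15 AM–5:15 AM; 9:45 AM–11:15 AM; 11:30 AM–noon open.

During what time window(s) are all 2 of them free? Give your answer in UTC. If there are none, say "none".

08:15-10:15, 14:45-16:15, 16:30-16:45

Alice in UTC: 07:45-10:15, 13:30-16:45 (add 1h to convert from UTC-1).
Wei in UTC: 08:15-10:15, 14:45-16:15, 16:30-17:00 (add 5h to convert from UTC-5).
Alice ∩ Wei: 08:15-10:15, 14:45-16:15, 16:30-16:45.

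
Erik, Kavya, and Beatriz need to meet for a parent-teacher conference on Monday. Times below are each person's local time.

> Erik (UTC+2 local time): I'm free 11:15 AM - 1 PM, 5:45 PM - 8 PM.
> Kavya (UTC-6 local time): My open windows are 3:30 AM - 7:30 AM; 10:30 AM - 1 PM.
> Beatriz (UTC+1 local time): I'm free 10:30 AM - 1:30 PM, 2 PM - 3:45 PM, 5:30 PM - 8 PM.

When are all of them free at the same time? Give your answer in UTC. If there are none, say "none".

Erik in UTC: 09:15-11:00, 15:45-18:00 (subtract 2h to convert from UTC+2).
Kavya in UTC: 09:30-13:30, 16:30-19:00 (add 6h to convert from UTC-6).
Beatriz in UTC: 09:30-12:30, 13:00-14:45, 16:30-19:00 (subtract 1h to convert from UTC+1).
Erik ∩ Kavya: 09:30-11:00, 16:30-18:00.
Erik ∩ Kavya ∩ Beatriz: 09:30-11:00, 16:30-18:00.
So the common availability across everyone is 09:30-11:00, 16:30-18:00.

09:30-11:00, 16:30-18:00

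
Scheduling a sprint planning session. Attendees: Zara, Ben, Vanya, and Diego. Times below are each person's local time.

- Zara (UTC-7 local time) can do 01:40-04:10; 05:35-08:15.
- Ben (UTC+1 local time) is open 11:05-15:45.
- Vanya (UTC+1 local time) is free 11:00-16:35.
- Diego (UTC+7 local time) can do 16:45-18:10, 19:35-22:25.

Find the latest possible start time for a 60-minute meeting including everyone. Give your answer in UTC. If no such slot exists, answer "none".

13:45

Zara in UTC: 08:40-11:10, 12:35-15:15 (add 7h to convert from UTC-7).
Ben in UTC: 10:05-14:45 (subtract 1h to convert from UTC+1).
Vanya in UTC: 10:00-15:35 (subtract 1h to convert from UTC+1).
Diego in UTC: 09:45-11:10, 12:35-15:25 (subtract 7h to convert from UTC+7).
Zara ∩ Ben: 10:05-11:10, 12:35-14:45.
Zara ∩ Ben ∩ Vanya: 10:05-11:10, 12:35-14:45.
Zara ∩ Ben ∩ Vanya ∩ Diego: 10:05-11:10, 12:35-14:45.
So the common availability across everyone is 10:05-11:10, 12:35-14:45.
The last common window of at least 60 minutes is 12:35-14:45; a 60-minute meeting can start as late as 13:45 and still end by 14:45.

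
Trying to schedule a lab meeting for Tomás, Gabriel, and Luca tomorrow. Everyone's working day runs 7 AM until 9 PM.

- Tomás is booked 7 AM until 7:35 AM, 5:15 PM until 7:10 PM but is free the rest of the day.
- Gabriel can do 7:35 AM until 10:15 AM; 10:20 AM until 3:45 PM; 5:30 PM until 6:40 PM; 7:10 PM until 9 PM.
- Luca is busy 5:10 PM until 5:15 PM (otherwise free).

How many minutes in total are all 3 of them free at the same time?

595

Tomás free: 07:35-17:15, 19:10-21:00 (invert busy blocks within the working day).
Gabriel free: 07:35-10:15, 10:20-15:45, 17:30-18:40, 19:10-21:00.
Luca free: 07:00-17:10, 17:15-21:00 (invert busy blocks within the working day).
Tomás ∩ Gabriel: 07:35-10:15, 10:20-15:45, 19:10-21:00.
Tomás ∩ Gabriel ∩ Luca: 07:35-10:15, 10:20-15:45, 19:10-21:00.
Summing the common windows: 160 + 325 + 110 = 595 minutes.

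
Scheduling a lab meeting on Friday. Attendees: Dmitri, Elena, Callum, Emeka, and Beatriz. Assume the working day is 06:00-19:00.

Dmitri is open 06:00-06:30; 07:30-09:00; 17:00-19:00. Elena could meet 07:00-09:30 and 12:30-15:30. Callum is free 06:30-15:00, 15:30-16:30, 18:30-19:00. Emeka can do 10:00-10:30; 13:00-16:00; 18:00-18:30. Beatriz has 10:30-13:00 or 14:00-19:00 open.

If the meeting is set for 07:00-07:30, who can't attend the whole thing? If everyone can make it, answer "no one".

Dmitri: not fully free for 07:00-07:30. Elena: free for 07:00-07:30. Callum: free for 07:00-07:30. Emeka: not fully free for 07:00-07:30. Beatriz: not fully free for 07:00-07:30.

Beatriz, Dmitri, Emeka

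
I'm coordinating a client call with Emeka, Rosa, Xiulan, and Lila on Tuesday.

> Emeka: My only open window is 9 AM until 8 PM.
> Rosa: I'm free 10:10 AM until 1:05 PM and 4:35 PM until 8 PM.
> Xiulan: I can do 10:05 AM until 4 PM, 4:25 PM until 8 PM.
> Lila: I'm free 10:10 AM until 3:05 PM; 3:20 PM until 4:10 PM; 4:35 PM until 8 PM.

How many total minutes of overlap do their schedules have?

380

Emeka ∩ Rosa: 10:10-13:05, 16:35-20:00.
Emeka ∩ Rosa ∩ Xiulan: 10:10-13:05, 16:35-20:00.
Emeka ∩ Rosa ∩ Xiulan ∩ Lila: 10:10-13:05, 16:35-20:00.
Summing the common windows: 175 + 205 = 380 minutes.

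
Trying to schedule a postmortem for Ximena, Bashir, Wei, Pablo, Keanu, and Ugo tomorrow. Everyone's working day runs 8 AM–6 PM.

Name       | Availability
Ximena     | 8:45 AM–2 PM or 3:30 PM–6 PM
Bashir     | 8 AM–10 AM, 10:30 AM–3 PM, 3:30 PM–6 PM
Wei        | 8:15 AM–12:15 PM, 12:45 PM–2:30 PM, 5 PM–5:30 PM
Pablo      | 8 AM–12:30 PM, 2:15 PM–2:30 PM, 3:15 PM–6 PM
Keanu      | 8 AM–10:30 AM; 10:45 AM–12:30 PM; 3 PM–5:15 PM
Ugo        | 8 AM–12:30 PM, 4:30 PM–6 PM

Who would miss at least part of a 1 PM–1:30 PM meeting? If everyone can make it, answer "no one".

Ximena: free for 13:00-13:30. Bashir: free for 13:00-13:30. Wei: free for 13:00-13:30. Pablo: not fully free for 13:00-13:30. Keanu: not fully free for 13:00-13:30. Ugo: not fully free for 13:00-13:30.

Keanu, Pablo, Ugo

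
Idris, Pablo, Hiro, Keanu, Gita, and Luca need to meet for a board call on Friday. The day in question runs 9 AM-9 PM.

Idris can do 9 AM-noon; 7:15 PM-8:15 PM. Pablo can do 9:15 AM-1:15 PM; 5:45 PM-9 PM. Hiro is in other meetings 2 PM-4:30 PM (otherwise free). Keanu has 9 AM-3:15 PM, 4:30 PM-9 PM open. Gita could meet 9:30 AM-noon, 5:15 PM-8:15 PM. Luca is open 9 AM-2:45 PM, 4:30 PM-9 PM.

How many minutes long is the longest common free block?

Idris free: 09:00-12:00, 19:15-20:15.
Pablo free: 09:15-13:15, 17:45-21:00.
Hiro free: 09:00-14:00, 16:30-21:00 (invert busy blocks within the working day).
Keanu free: 09:00-15:15, 16:30-21:00.
Gita free: 09:30-12:00, 17:15-20:15.
Luca free: 09:00-14:45, 16:30-21:00.
Idris ∩ Pablo: 09:15-12:00, 19:15-20:15.
Idris ∩ Pablo ∩ Hiro: 09:15-12:00, 19:15-20:15.
Idris ∩ Pablo ∩ Hiro ∩ Keanu: 09:15-12:00, 19:15-20:15.
Idris ∩ Pablo ∩ Hiro ∩ Keanu ∩ Gita: 09:30-12:00, 19:15-20:15.
Idris ∩ Pablo ∩ Hiro ∩ Keanu ∩ Gita ∩ Luca: 09:30-12:00, 19:15-20:15.
The longest is 09:30-12:00 at 150 minutes.

150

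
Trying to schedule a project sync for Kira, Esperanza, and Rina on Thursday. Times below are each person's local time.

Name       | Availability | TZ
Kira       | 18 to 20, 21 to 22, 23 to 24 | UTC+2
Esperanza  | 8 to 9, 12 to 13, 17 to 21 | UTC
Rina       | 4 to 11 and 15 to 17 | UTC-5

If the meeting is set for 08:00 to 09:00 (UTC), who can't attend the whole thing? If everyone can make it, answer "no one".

Kira, Rina

Kira in UTC: 16:00-18:00, 19:00-20:00, 21:00-22:00 (subtract 2h to convert from UTC+2).
Esperanza in UTC: 08:00-09:00, 12:00-13:00, 17:00-21:00.
Rina in UTC: 09:00-16:00, 20:00-22:00 (add 5h to convert from UTC-5).
Kira: not fully free for 08:00-09:00. Esperanza: free for 08:00-09:00. Rina: not fully free for 08:00-09:00.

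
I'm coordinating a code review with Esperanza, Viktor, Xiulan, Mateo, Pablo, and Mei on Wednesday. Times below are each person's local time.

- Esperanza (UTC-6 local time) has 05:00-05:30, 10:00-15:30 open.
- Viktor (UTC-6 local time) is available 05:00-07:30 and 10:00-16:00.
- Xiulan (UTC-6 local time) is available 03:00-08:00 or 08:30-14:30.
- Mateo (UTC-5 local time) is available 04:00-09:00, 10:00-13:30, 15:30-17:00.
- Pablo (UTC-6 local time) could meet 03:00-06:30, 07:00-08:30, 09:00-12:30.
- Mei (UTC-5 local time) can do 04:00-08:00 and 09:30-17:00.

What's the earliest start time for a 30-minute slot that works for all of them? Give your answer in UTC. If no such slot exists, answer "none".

11:00

Esperanza in UTC: 11:00-11:30, 16:00-21:30 (add 6h to convert from UTC-6).
Viktor in UTC: 11:00-13:30, 16:00-22:00 (add 6h to convert from UTC-6).
Xiulan in UTC: 09:00-14:00, 14:30-20:30 (add 6h to convert from UTC-6).
Mateo in UTC: 09:00-14:00, 15:00-18:30, 20:30-22:00 (add 5h to convert from UTC-5).
Pablo in UTC: 09:00-12:30, 13:00-14:30, 15:00-18:30 (add 6h to convert from UTC-6).
Mei in UTC: 09:00-13:00, 14:30-22:00 (add 5h to convert from UTC-5).
Esperanza ∩ Viktor: 11:00-11:30, 16:00-21:30.
Esperanza ∩ Viktor ∩ Xiulan: 11:00-11:30, 16:00-20:30.
Esperanza ∩ Viktor ∩ Xiulan ∩ Mateo: 11:00-11:30, 16:00-18:30.
Esperanza ∩ Viktor ∩ Xiulan ∩ Mateo ∩ Pablo: 11:00-11:30, 16:00-18:30.
Esperanza ∩ Viktor ∩ Xiulan ∩ Mateo ∩ Pablo ∩ Mei: 11:00-11:30, 16:00-18:30.
The first common window of at least 30 minutes is 11:00-11:30, so the earliest start is 11:00.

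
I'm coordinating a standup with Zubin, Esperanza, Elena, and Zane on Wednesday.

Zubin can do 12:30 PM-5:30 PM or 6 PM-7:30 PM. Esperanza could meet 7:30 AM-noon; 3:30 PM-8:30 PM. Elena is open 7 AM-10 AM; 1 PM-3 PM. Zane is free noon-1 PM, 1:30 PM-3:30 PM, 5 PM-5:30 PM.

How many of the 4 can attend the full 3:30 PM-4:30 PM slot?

2

Zubin and Esperanza can make the full 15:30-16:30 slot — that's 2.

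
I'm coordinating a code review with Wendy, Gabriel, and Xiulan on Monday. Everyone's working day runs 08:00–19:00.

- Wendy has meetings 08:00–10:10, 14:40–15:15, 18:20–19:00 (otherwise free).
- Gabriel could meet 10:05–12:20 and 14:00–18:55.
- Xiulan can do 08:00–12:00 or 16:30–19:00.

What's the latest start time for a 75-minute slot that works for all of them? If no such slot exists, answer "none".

Wendy free: 10:10-14:40, 15:15-18:20 (invert busy blocks within the working day).
Gabriel free: 10:05-12:20, 14:00-18:55.
Xiulan free: 08:00-12:00, 16:30-19:00.
Wendy ∩ Gabriel: 10:10-12:20, 14:00-14:40, 15:15-18:20.
Wendy ∩ Gabriel ∩ Xiulan: 10:10-12:00, 16:30-18:20.
The last common window of at least 75 minutes is 16:30-18:20; a 75-minute meeting can start as late as 17:05 and still end by 18:20.

17:05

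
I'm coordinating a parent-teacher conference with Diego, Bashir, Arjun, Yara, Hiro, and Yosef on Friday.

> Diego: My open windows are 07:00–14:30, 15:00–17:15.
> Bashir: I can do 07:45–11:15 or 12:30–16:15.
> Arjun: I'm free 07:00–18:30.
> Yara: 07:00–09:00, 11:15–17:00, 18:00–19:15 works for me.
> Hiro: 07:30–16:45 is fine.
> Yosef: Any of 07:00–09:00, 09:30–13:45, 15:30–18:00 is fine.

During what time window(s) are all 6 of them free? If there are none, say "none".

Diego ∩ Bashir: 07:45-11:15, 12:30-14:30, 15:00-16:15.
Diego ∩ Bashir ∩ Arjun: 07:45-11:15, 12:30-14:30, 15:00-16:15.
Diego ∩ Bashir ∩ Arjun ∩ Yara: 07:45-09:00, 12:30-14:30, 15:00-16:15.
Diego ∩ Bashir ∩ Arjun ∩ Yara ∩ Hiro: 07:45-09:00, 12:30-14:30, 15:00-16:15.
Diego ∩ Bashir ∩ Arjun ∩ Yara ∩ Hiro ∩ Yosef: 07:45-09:00, 12:30-13:45, 15:30-16:15.

07:45-09:00, 12:30-13:45, 15:30-16:15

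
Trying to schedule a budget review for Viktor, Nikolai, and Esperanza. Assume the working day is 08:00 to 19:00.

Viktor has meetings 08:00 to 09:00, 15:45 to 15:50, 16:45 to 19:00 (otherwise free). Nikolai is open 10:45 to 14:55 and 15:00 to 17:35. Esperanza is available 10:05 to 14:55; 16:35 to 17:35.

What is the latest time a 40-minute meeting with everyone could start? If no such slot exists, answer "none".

Viktor free: 09:00-15:45, 15:50-16:45 (invert busy blocks within the working day).
Nikolai free: 10:45-14:55, 15:00-17:35.
Esperanza free: 10:05-14:55, 16:35-17:35.
Viktor ∩ Nikolai: 10:45-14:55, 15:00-15:45, 15:50-16:45.
Viktor ∩ Nikolai ∩ Esperanza: 10:45-14:55, 16:35-16:45.
The last common window of at least 40 minutes is 10:45-14:55; a 40-minute meeting can start as late as 14:15 and still end by 14:55.

14:15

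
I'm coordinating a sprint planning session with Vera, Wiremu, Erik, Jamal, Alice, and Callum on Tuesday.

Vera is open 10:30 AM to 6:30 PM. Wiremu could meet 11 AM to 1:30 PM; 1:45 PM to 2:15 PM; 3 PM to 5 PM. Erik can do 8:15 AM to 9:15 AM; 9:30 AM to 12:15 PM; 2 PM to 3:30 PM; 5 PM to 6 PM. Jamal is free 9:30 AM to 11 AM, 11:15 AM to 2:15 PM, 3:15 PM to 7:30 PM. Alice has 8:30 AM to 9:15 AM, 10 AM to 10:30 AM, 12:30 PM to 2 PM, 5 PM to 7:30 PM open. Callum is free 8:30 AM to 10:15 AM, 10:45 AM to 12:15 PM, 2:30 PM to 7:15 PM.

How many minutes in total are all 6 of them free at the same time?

Vera ∩ Wiremu: 11:00-13:30, 13:45-14:15, 15:00-17:00.
Vera ∩ Wiremu ∩ Erik: 11:00-12:15, 14:00-14:15, 15:00-15:30.
Vera ∩ Wiremu ∩ Erik ∩ Jamal: 11:15-12:15, 14:00-14:15, 15:15-15:30.
Vera ∩ Wiremu ∩ Erik ∩ Jamal ∩ Alice: ∅.
Vera ∩ Wiremu ∩ Erik ∩ Jamal ∩ Alice ∩ Callum: ∅.
There is no time when everyone is free.
There is no common window, so the total is 0 minutes.

0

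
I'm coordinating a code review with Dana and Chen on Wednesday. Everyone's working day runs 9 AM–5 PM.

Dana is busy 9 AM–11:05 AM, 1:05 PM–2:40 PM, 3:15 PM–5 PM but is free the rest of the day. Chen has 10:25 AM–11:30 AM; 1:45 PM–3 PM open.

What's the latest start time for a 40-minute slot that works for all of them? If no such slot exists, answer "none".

none

Dana free: 11:05-13:05, 14:40-15:15 (invert busy blocks within the working day).
Chen free: 10:25-11:30, 13:45-15:00.
Dana ∩ Chen: 11:05-11:30, 14:40-15:00.
No common window is at least 40 minutes long.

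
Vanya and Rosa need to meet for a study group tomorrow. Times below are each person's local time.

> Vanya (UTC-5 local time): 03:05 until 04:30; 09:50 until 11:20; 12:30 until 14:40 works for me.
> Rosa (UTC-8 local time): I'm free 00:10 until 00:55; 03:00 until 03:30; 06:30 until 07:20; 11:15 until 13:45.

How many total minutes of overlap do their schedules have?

100

Vanya in UTC: 08:05-09:30, 14:50-16:20, 17:30-19:40 (add 5h to convert from UTC-5).
Rosa in UTC: 08:10-08:55, 11:00-11:30, 14:30-15:20, 19:15-21:45 (add 8h to convert from UTC-8).
Vanya ∩ Rosa: 08:10-08:55, 14:50-15:20, 19:15-19:40.
Those are the intersection windows.
Summing the common windows: 45 + 30 + 25 = 100 minutes.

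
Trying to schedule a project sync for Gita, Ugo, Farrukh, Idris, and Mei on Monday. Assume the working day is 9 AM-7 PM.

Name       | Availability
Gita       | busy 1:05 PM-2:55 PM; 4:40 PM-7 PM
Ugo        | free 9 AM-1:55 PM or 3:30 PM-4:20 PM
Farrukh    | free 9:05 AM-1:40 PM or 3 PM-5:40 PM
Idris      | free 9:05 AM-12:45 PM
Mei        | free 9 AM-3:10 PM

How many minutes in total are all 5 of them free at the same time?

Gita free: 09:00-13:05, 14:55-16:40 (invert busy blocks within the working day).
Ugo free: 09:00-13:55, 15:30-16:20.
Farrukh free: 09:05-13:40, 15:00-17:40.
Idris free: 09:05-12:45.
Mei free: 09:00-15:10.
Gita ∩ Ugo: 09:00-13:05, 15:30-16:20.
Gita ∩ Ugo ∩ Farrukh: 09:05-13:05, 15:30-16:20.
Gita ∩ Ugo ∩ Farrukh ∩ Idris: 09:05-12:45.
Gita ∩ Ugo ∩ Farrukh ∩ Idris ∩ Mei: 09:05-12:45.
So the common availability across everyone is 09:05-12:45.
That's a single block of 220 minutes.

220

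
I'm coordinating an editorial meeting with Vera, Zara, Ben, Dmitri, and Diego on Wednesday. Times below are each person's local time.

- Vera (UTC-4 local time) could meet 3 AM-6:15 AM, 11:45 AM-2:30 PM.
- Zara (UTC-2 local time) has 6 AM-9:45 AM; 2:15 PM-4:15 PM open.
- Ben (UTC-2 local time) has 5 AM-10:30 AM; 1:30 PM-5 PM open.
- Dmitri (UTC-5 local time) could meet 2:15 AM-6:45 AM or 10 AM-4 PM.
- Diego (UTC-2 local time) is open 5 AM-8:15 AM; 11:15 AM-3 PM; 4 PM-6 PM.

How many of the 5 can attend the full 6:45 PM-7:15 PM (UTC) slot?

Vera in UTC: 07:00-10:15, 15:45-18:30 (add 4h to convert from UTC-4).
Zara in UTC: 08:00-11:45, 16:15-18:15 (add 2h to convert from UTC-2).
Ben in UTC: 07:00-12:30, 15:30-19:00 (add 2h to convert from UTC-2).
Dmitri in UTC: 07:15-11:45, 15:00-21:00 (add 5h to convert from UTC-5).
Diego in UTC: 07:00-10:15, 13:15-17:00, 18:00-20:00 (add 2h to convert from UTC-2).
Dmitri and Diego can make the full 18:45-19:15 slot — that's 2.

2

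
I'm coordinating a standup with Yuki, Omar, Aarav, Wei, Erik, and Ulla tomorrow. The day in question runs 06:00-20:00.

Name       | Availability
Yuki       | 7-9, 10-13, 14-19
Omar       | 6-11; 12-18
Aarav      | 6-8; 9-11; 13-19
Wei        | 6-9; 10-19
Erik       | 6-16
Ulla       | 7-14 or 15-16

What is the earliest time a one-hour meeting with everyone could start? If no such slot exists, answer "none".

07:00

Yuki ∩ Omar: 07:00-09:00, 10:00-11:00, 12:00-13:00, 14:00-18:00.
Yuki ∩ Omar ∩ Aarav: 07:00-08:00, 10:00-11:00, 14:00-18:00.
Yuki ∩ Omar ∩ Aarav ∩ Wei: 07:00-08:00, 10:00-11:00, 14:00-18:00.
Yuki ∩ Omar ∩ Aarav ∩ Wei ∩ Erik: 07:00-08:00, 10:00-11:00, 14:00-16:00.
Yuki ∩ Omar ∩ Aarav ∩ Wei ∩ Erik ∩ Ulla: 07:00-08:00, 10:00-11:00, 15:00-16:00.
The first common window of at least 60 minutes is 07:00-08:00, so the earliest start is 07:00.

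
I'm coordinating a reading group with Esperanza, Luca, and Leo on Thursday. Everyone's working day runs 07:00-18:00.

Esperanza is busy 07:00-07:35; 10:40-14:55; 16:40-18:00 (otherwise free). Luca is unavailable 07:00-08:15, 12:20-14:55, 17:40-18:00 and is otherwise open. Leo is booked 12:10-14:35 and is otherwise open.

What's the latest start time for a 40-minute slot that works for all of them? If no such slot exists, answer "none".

16:00

Esperanza free: 07:35-10:40, 14:55-16:40 (invert busy blocks within the working day).
Luca free: 08:15-12:20, 14:55-17:40 (invert busy blocks within the working day).
Leo free: 07:00-12:10, 14:35-18:00 (invert busy blocks within the working day).
Esperanza ∩ Luca: 08:15-10:40, 14:55-16:40.
Esperanza ∩ Luca ∩ Leo: 08:15-10:40, 14:55-16:40.
So the common availability across everyone is 08:15-10:40, 14:55-16:40.
The last common window of at least 40 minutes is 14:55-16:40; a 40-minute meeting can start as late as 16:00 and still end by 16:40.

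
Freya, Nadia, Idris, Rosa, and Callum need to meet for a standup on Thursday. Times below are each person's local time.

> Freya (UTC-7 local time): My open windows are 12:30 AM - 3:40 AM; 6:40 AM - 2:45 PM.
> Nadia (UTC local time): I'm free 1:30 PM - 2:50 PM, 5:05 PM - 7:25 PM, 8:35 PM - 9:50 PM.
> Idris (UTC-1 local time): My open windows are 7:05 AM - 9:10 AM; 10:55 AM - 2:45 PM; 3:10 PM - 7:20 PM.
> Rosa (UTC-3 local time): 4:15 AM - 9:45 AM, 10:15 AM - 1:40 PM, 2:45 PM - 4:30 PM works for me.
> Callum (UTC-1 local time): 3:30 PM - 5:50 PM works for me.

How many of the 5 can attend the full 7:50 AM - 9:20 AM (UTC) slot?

Freya in UTC: 07:30-10:40, 13:40-21:45 (add 7h to convert from UTC-7).
Nadia in UTC: 13:30-14:50, 17:05-19:25, 20:35-21:50.
Idris in UTC: 08:05-10:10, 11:55-15:45, 16:10-20:20 (add 1h to convert from UTC-1).
Rosa in UTC: 07:15-12:45, 13:15-16:40, 17:45-19:30 (add 3h to convert from UTC-3).
Callum in UTC: 16:30-18:50 (add 1h to convert from UTC-1).
Freya and Rosa can make the full 07:50-09:20 slot — that's 2.

2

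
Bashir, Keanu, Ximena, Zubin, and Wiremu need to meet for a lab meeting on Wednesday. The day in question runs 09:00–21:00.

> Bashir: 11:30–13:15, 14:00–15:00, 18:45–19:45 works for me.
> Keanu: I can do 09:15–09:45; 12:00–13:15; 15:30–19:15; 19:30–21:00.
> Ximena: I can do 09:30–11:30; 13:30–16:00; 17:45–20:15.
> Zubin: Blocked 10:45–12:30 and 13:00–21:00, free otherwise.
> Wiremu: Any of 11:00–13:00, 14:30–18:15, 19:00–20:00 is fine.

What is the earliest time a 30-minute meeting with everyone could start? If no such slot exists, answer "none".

Bashir free: 11:30-13:15, 14:00-15:00, 18:45-19:45.
Keanu free: 09:15-09:45, 12:00-13:15, 15:30-19:15, 19:30-21:00.
Ximena free: 09:30-11:30, 13:30-16:00, 17:45-20:15.
Zubin free: 09:00-10:45, 12:30-13:00 (invert busy blocks within the working day).
Wiremu free: 11:00-13:00, 14:30-18:15, 19:00-20:00.
Bashir ∩ Keanu: 12:00-13:15, 18:45-19:15, 19:30-19:45.
Bashir ∩ Keanu ∩ Ximena: 18:45-19:15, 19:30-19:45.
Bashir ∩ Keanu ∩ Ximena ∩ Zubin: ∅.
Bashir ∩ Keanu ∩ Ximena ∩ Zubin ∩ Wiremu: ∅.
There is no time when everyone is free.
No common window is at least 30 minutes long.

none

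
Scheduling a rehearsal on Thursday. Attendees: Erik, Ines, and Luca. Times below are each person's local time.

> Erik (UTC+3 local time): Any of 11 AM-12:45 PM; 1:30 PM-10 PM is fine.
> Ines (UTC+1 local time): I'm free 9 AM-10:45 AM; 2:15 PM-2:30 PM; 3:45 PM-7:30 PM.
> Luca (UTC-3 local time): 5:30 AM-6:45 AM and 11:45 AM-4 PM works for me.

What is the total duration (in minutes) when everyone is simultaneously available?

300

Erik in UTC: 08:00-09:45, 10:30-19:00 (subtract 3h to convert from UTC+3).
Ines in UTC: 08:00-09:45, 13:15-13:30, 14:45-18:30 (subtract 1h to convert from UTC+1).
Luca in UTC: 08:30-09:45, 14:45-19:00 (add 3h to convert from UTC-3).
Erik ∩ Ines: 08:00-09:45, 13:15-13:30, 14:45-18:30.
Erik ∩ Ines ∩ Luca: 08:30-09:45, 14:45-18:30.
Summing the common windows: 75 + 225 = 300 minutes.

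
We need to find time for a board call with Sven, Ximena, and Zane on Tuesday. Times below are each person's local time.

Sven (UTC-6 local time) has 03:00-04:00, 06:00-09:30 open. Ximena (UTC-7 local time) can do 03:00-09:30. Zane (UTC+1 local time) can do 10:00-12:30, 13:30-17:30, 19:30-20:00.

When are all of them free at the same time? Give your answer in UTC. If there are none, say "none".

Sven in UTC: 09:00-10:00, 12:00-15:30 (add 6h to convert from UTC-6).
Ximena in UTC: 10:00-16:30 (add 7h to convert from UTC-7).
Zane in UTC: 09:00-11:30, 12:30-16:30, 18:30-19:00 (subtract 1h to convert from UTC+1).
Sven ∩ Ximena: 12:00-15:30.
Sven ∩ Ximena ∩ Zane: 12:30-15:30.
Those are the intersection windows.

12:30-15:30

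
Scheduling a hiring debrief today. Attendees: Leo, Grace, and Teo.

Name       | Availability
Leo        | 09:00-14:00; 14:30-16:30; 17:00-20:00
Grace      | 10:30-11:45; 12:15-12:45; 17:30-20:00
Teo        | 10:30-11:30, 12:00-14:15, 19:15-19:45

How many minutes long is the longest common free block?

Leo ∩ Grace: 10:30-11:45, 12:15-12:45, 17:30-20:00.
Leo ∩ Grace ∩ Teo: 10:30-11:30, 12:15-12:45, 19:15-19:45.
The longest is 10:30-11:30 at 60 minutes.

60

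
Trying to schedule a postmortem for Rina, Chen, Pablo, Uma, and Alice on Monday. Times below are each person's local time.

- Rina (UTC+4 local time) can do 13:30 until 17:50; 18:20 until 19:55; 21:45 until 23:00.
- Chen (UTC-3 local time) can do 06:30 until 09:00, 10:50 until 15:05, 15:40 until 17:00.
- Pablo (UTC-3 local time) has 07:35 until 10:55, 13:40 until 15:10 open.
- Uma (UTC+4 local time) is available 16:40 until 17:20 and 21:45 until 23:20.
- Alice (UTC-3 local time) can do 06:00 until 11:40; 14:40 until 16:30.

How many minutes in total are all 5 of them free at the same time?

20

Rina in UTC: 09:30-13:50, 14:20-15:55, 17:45-19:00 (subtract 4h to convert from UTC+4).
Chen in UTC: 09:30-12:00, 13:50-18:05, 18:40-20:00 (add 3h to convert from UTC-3).
Pablo in UTC: 10:35-13:55, 16:40-18:10 (add 3h to convert from UTC-3).
Uma in UTC: 12:40-13:20, 17:45-19:20 (subtract 4h to convert from UTC+4).
Alice in UTC: 09:00-14:40, 17:40-19:30 (add 3h to convert from UTC-3).
Rina ∩ Chen: 09:30-12:00, 14:20-15:55, 17:45-18:05, 18:40-19:00.
Rina ∩ Chen ∩ Pablo: 10:35-12:00, 17:45-18:05.
Rina ∩ Chen ∩ Pablo ∩ Uma: 17:45-18:05.
Rina ∩ Chen ∩ Pablo ∩ Uma ∩ Alice: 17:45-18:05.
So the common availability across everyone is 17:45-18:05.
That's a single block of 20 minutes.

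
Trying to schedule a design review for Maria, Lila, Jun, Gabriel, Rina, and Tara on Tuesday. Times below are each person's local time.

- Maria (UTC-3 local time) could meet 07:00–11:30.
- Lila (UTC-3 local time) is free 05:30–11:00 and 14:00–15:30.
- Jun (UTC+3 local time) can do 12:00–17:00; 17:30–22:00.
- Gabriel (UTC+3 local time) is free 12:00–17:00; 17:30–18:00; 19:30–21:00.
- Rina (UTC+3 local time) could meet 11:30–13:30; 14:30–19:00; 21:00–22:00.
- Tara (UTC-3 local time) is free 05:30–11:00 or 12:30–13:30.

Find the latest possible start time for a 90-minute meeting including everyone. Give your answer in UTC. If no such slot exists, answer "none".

12:30

Maria in UTC: 10:00-14:30 (add 3h to convert from UTC-3).
Lila in UTC: 08:30-14:00, 17:00-18:30 (add 3h to convert from UTC-3).
Jun in UTC: 09:00-14:00, 14:30-19:00 (subtract 3h to convert from UTC+3).
Gabriel in UTC: 09:00-14:00, 14:30-15:00, 16:30-18:00 (subtract 3h to convert from UTC+3).
Rina in UTC: 08:30-10:30, 11:30-16:00, 18:00-19:00 (subtract 3h to convert from UTC+3).
Tara in UTC: 08:30-14:00, 15:30-16:30 (add 3h to convert from UTC-3).
Maria ∩ Lila: 10:00-14:00.
Maria ∩ Lila ∩ Jun: 10:00-14:00.
Maria ∩ Lila ∩ Jun ∩ Gabriel: 10:00-14:00.
Maria ∩ Lila ∩ Jun ∩ Gabriel ∩ Rina: 10:00-10:30, 11:30-14:00.
Maria ∩ Lila ∩ Jun ∩ Gabriel ∩ Rina ∩ Tara: 10:00-10:30, 11:30-14:00.
The last common window of at least 90 minutes is 11:30-14:00; a 90-minute meeting can start as late as 12:30 and still end by 14:00.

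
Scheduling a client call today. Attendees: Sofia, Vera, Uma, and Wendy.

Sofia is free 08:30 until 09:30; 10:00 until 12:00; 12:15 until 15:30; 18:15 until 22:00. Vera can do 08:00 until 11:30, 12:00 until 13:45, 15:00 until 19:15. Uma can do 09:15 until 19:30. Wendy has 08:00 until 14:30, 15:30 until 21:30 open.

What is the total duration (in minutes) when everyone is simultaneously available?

Sofia ∩ Vera: 08:30-09:30, 10:00-11:30, 12:15-13:45, 15:00-15:30, 18:15-19:15.
Sofia ∩ Vera ∩ Uma: 09:15-09:30, 10:00-11:30, 12:15-13:45, 15:00-15:30, 18:15-19:15.
Sofia ∩ Vera ∩ Uma ∩ Wendy: 09:15-09:30, 10:00-11:30, 12:15-13:45, 18:15-19:15.
Summing the common windows: 15 + 90 + 90 + 60 = 255 minutes.

255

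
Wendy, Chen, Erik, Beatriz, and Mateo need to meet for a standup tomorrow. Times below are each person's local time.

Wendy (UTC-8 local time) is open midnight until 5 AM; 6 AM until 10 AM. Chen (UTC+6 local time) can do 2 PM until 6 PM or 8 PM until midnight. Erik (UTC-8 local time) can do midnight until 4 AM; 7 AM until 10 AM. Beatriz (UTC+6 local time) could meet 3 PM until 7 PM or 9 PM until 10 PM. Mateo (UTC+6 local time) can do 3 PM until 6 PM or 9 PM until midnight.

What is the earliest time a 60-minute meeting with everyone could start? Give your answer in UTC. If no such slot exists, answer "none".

Wendy in UTC: 08:00-13:00, 14:00-18:00 (add 8h to convert from UTC-8).
Chen in UTC: 08:00-12:00, 14:00-18:00 (subtract 6h to convert from UTC+6).
Erik in UTC: 08:00-12:00, 15:00-18:00 (add 8h to convert from UTC-8).
Beatriz in UTC: 09:00-13:00, 15:00-16:00 (subtract 6h to convert from UTC+6).
Mateo in UTC: 09:00-12:00, 15:00-18:00 (subtract 6h to convert from UTC+6).
Wendy ∩ Chen: 08:00-12:00, 14:00-18:00.
Wendy ∩ Chen ∩ Erik: 08:00-12:00, 15:00-18:00.
Wendy ∩ Chen ∩ Erik ∩ Beatriz: 09:00-12:00, 15:00-16:00.
Wendy ∩ Chen ∩ Erik ∩ Beatriz ∩ Mateo: 09:00-12:00, 15:00-16:00.
The first common window of at least 60 minutes is 09:00-12:00, so the earliest start is 09:00.

09:00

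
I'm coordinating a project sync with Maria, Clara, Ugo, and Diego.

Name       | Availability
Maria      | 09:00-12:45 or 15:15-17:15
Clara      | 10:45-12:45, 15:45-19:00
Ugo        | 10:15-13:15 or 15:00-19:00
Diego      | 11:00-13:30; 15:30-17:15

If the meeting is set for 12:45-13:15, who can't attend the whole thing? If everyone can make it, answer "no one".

Maria: not fully free for 12:45-13:15. Clara: not fully free for 12:45-13:15. Ugo: free for 12:45-13:15. Diego: free for 12:45-13:15.

Clara, Maria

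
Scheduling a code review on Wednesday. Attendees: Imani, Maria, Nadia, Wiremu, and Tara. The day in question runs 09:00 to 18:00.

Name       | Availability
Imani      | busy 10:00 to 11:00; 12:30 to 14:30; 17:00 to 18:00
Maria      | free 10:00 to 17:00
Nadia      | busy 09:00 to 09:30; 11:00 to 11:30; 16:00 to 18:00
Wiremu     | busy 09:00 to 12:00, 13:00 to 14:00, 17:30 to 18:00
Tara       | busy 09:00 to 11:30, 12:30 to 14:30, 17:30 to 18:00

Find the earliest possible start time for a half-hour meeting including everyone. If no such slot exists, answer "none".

Imani free: 09:00-10:00, 11:00-12:30, 14:30-17:00 (invert busy blocks within the working day).
Maria free: 10:00-17:00.
Nadia free: 09:30-11:00, 11:30-16:00 (invert busy blocks within the working day).
Wiremu free: 12:00-13:00, 14:00-17:30 (invert busy blocks within the working day).
Tara free: 11:30-12:30, 14:30-17:30 (invert busy blocks within the working day).
Imani ∩ Maria: 11:00-12:30, 14:30-17:00.
Imani ∩ Maria ∩ Nadia: 11:30-12:30, 14:30-16:00.
Imani ∩ Maria ∩ Nadia ∩ Wiremu: 12:00-12:30, 14:30-16:00.
Imani ∩ Maria ∩ Nadia ∩ Wiremu ∩ Tara: 12:00-12:30, 14:30-16:00.
The first common window of at least 30 minutes is 12:00-12:30, so the earliest start is 12:00.

12:00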